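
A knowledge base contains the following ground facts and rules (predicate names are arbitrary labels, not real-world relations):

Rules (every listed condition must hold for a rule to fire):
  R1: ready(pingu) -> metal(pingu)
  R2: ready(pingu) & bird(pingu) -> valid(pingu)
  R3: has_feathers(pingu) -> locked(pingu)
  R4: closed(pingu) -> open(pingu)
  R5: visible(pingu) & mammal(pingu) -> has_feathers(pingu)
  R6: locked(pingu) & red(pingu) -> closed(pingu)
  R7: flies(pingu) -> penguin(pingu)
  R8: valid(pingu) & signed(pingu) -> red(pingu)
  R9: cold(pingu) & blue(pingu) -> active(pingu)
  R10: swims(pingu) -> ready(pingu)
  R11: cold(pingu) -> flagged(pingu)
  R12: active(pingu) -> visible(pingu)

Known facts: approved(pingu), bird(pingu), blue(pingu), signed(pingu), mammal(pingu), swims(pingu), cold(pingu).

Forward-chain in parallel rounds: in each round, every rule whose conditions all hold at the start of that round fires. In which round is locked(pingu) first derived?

Round 1 — R9, R10, R11, derive active(pingu), ready(pingu), flagged(pingu).
Round 2 — R1, R2, R12, derive metal(pingu), valid(pingu), visible(pingu).
Round 3 — R5, R8, derive has_feathers(pingu), red(pingu).
Round 4 — R3, derive locked(pingu).
locked(pingu) first appears in round 4.

4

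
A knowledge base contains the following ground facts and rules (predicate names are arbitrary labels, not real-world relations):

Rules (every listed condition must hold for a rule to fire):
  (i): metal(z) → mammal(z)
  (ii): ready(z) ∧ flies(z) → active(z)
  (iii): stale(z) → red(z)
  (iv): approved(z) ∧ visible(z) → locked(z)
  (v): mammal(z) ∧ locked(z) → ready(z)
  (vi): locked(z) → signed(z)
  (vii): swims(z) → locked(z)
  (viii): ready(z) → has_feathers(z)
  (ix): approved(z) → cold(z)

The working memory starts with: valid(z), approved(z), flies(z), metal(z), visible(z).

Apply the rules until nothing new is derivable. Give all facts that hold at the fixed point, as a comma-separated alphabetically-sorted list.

Round 1 fires (i), (iv), (ix), giving mammal(z), locked(z), cold(z).
Round 2 fires (v), (vi), giving ready(z), signed(z).
Round 3 fires (ii), (viii), giving active(z), has_feathers(z).

active(z), approved(z), cold(z), flies(z), has_feathers(z), locked(z), mammal(z), metal(z), ready(z), signed(z), valid(z), visible(z)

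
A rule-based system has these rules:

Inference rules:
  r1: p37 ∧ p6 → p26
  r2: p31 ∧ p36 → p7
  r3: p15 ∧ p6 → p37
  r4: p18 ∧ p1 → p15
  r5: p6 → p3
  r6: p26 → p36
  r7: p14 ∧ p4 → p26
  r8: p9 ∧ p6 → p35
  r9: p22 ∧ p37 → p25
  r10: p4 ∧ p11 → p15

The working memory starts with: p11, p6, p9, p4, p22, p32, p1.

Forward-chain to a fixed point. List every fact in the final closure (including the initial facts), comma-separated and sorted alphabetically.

Round 1 fires r5, r8, r10, giving p3, p35, p15.
Round 2 fires r3, giving p37.
Round 3 fires r1, r9, giving p26, p25.
Round 4 fires r6, giving p36.

p1, p11, p15, p22, p25, p26, p3, p32, p35, p36, p37, p4, p6, p9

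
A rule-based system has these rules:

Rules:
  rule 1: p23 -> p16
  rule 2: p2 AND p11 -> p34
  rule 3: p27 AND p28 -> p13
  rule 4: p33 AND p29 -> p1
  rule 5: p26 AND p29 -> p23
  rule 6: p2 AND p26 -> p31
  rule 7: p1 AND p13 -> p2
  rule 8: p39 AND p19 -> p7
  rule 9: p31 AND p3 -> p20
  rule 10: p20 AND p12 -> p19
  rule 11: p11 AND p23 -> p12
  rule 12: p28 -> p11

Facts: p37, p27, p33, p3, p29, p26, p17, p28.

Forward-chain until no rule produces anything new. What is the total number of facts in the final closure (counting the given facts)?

Round 1: rule 3 [p27 AND p28 -> p13]; rule 4 [p33 AND p29 -> p1]; rule 5 [p26 AND p29 -> p23]; rule 12 [p28 -> p11]. Adds p13, p1, p23, p11.
Round 2: rule 1 [p23 -> p16]; rule 7 [p1 AND p13 -> p2]; rule 11 [p11 AND p23 -> p12]. Adds p16, p2, p12.
Round 3: rule 2 [p2 AND p11 -> p34]; rule 6 [p2 AND p26 -> p31]. Adds p34, p31.
Round 4: rule 9 [p31 AND p3 -> p20]. Adds p20.
Round 5: rule 10 [p20 AND p12 -> p19]. Adds p19.
Closure: {p1, p11, p12, p13, p16, p17, p19, p2, p20, p23, p26, p27, p28, p29, p3, p31, p33, p34, p37} — 19 facts.

19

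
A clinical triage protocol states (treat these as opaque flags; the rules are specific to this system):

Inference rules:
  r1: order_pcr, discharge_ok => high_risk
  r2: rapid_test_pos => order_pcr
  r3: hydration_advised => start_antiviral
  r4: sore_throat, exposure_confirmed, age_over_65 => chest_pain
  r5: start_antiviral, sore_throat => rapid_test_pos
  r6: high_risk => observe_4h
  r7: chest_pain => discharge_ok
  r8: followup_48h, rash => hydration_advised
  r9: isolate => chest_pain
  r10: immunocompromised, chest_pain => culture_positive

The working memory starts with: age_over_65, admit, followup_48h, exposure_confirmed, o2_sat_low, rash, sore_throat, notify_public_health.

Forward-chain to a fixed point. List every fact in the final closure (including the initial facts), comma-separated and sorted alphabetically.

Round 1 — r4, r8, derive chest_pain, hydration_advised.
Round 2 — r3, r7, derive start_antiviral, discharge_ok.
Round 3 — r5, derive rapid_test_pos.
Round 4 — r2, derive order_pcr.
Round 5 — r1, derive high_risk.
Round 6 — r6, derive observe_4h.

admit, age_over_65, chest_pain, discharge_ok, exposure_confirmed, followup_48h, high_risk, hydration_advised, notify_public_health, o2_sat_low, observe_4h, order_pcr, rapid_test_pos, rash, sore_throat, start_antiviral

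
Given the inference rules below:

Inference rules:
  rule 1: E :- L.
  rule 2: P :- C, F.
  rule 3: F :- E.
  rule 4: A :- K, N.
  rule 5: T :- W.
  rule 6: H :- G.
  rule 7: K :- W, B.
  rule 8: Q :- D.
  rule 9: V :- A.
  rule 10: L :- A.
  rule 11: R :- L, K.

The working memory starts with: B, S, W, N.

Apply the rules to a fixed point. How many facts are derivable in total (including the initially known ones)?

Round 1 — rule 5, rule 7, derive T, K.
Round 2 — rule 4, derive A.
Round 3 — rule 9, rule 10, derive V, L.
Round 4 — rule 1, rule 11, derive E, R.
Round 5 — rule 3, derive F.
Closure: {A, B, E, F, K, L, N, R, S, T, V, W} — 12 facts.

12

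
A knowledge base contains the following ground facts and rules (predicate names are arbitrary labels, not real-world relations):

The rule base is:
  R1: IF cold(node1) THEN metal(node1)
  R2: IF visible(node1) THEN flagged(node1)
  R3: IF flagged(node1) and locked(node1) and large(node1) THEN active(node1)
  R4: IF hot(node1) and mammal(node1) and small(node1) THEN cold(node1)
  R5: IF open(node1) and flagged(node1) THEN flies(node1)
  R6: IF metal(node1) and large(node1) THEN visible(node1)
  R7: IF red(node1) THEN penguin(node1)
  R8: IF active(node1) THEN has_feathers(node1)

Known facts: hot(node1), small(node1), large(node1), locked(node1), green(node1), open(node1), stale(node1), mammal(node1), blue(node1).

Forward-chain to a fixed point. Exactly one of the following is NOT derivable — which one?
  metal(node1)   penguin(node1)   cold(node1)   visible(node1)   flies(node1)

Round 1: R4 [IF hot(node1) and mammal(node1) and small(node1) THEN cold(node1)]. Adds cold(node1).
Round 2: R1 [IF cold(node1) THEN metal(node1)]. Adds metal(node1).
Round 3: R6 [IF metal(node1) and large(node1) THEN visible(node1)]. Adds visible(node1).
Round 4: R2 [IF visible(node1) THEN flagged(node1)]. Adds flagged(node1).
Round 5: R3 [IF flagged(node1) and locked(node1) and large(node1) THEN active(node1)]; R5 [IF open(node1) and flagged(node1) THEN flies(node1)]. Adds active(node1), flies(node1).
Round 6: R8 [IF active(node1) THEN has_feathers(node1)]. Adds has_feathers(node1).
Derived: cold(node1) (round 1), visible(node1) (round 3), flies(node1) (round 5), metal(node1) (round 2). penguin(node1) never appears in any round.

penguin(node1)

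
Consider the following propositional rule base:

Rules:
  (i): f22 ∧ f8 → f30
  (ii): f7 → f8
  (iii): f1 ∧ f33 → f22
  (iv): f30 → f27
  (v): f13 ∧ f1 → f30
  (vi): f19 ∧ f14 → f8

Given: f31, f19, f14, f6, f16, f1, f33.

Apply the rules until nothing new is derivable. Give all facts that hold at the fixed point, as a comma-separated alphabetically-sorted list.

f1, f14, f16, f19, f22, f27, f30, f31, f33, f6, f8

Round 1 fires (iii), (vi), giving f22, f8.
Round 2 fires (i), giving f30.
Round 3 fires (iv), giving f27.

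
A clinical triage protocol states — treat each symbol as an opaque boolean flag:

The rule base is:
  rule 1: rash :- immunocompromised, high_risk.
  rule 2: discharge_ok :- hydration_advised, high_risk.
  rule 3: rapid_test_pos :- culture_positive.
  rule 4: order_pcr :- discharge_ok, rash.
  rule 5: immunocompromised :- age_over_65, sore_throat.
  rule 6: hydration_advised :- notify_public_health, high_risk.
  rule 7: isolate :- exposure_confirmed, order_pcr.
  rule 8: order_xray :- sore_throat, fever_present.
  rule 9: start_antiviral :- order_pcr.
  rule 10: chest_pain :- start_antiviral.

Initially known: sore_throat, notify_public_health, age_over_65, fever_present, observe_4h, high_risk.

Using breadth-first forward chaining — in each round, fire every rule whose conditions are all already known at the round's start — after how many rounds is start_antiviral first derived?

4

[1] rule 5 [immunocompromised :- age_over_65, sore_throat.]; rule 6 [hydration_advised :- notify_public_health, high_risk.]; rule 8 [order_xray :- sore_throat, fever_present.]. ⇒ new: immunocompromised, hydration_advised, order_xray.
[2] rule 1 [rash :- immunocompromised, high_risk.]; rule 2 [discharge_ok :- hydration_advised, high_risk.]. ⇒ new: rash, discharge_ok.
[3] rule 4 [order_pcr :- discharge_ok, rash.]. ⇒ new: order_pcr.
[4] rule 9 [start_antiviral :- order_pcr.]. ⇒ new: start_antiviral.
start_antiviral first appears in round 4.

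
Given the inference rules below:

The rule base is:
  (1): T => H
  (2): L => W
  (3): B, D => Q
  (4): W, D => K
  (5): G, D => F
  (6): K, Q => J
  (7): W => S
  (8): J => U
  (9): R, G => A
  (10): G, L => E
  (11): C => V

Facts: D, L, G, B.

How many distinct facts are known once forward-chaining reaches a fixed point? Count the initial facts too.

Round 1: (2) [L => W]; (3) [B, D => Q]; (5) [G, D => F]; (10) [G, L => E]. New: W, Q, F, E.
Round 2: (4) [W, D => K]; (7) [W => S]. New: K, S.
Round 3: (6) [K, Q => J]. New: J.
Round 4: (8) [J => U]. New: U.
Closure: {B, D, E, F, G, J, K, L, Q, S, U, W} — 12 facts.

12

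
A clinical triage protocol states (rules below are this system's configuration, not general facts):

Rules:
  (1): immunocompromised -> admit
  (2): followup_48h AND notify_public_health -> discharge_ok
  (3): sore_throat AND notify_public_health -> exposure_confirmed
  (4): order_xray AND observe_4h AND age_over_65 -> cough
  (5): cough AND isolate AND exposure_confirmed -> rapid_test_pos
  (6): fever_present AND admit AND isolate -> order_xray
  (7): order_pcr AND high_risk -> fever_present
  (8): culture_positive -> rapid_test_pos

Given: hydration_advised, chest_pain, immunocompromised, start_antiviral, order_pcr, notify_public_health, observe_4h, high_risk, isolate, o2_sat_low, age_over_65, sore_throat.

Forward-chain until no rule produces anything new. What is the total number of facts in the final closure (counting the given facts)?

18

Round 1: (1) [immunocompromised -> admit]; (3) [sore_throat AND notify_public_health -> exposure_confirmed]; (7) [order_pcr AND high_risk -> fever_present]. Adds admit, exposure_confirmed, fever_present.
Round 2: (6) [fever_present AND admit AND isolate -> order_xray]. Adds order_xray.
Round 3: (4) [order_xray AND observe_4h AND age_over_65 -> cough]. Adds cough.
Round 4: (5) [cough AND isolate AND exposure_confirmed -> rapid_test_pos]. Adds rapid_test_pos.
Closure: {admit, age_over_65, chest_pain, cough, exposure_confirmed, fever_present, high_risk, hydration_advised, immunocompromised, isolate, notify_public_health, o2_sat_low, observe_4h, order_pcr, order_xray, rapid_test_pos, sore_throat, start_antiviral} — 18 facts.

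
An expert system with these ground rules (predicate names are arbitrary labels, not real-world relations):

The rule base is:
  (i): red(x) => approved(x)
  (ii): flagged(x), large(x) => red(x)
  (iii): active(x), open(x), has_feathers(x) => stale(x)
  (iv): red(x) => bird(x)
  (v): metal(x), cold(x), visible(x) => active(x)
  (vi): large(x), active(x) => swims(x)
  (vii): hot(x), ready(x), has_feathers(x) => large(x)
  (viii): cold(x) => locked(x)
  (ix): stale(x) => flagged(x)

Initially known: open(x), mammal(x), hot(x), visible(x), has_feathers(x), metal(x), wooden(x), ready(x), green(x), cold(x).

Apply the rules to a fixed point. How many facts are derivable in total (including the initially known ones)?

19

[1] (v) [metal(x), cold(x), visible(x) => active(x)]; (vii) [hot(x), ready(x), has_feathers(x) => large(x)]; (viii) [cold(x) => locked(x)]. ⇒ new: active(x), large(x), locked(x).
[2] (iii) [active(x), open(x), has_feathers(x) => stale(x)]; (vi) [large(x), active(x) => swims(x)]. ⇒ new: stale(x), swims(x).
[3] (ix) [stale(x) => flagged(x)]. ⇒ new: flagged(x).
[4] (ii) [flagged(x), large(x) => red(x)]. ⇒ new: red(x).
[5] (i) [red(x) => approved(x)]; (iv) [red(x) => bird(x)]. ⇒ new: approved(x), bird(x).
Closure: {active(x), approved(x), bird(x), cold(x), flagged(x), green(x), has_feathers(x), hot(x), large(x), locked(x), mammal(x), metal(x), open(x), ready(x), red(x), stale(x), swims(x), visible(x), wooden(x)} — 19 facts.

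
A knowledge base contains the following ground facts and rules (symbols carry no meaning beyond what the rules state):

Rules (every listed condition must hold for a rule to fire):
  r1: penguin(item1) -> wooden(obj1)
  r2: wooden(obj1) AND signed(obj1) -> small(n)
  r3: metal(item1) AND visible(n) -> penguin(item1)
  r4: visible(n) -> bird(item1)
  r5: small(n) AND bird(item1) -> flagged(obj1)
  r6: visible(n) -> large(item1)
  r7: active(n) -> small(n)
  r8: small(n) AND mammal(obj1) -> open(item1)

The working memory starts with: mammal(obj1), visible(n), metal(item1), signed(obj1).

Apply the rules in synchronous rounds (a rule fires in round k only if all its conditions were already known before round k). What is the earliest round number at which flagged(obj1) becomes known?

Round 1: r3 [metal(item1) AND visible(n) -> penguin(item1)]; r4 [visible(n) -> bird(item1)]; r6 [visible(n) -> large(item1)]. New: penguin(item1), bird(item1), large(item1).
Round 2: r1 [penguin(item1) -> wooden(obj1)]. New: wooden(obj1).
Round 3: r2 [wooden(obj1) AND signed(obj1) -> small(n)]. New: small(n).
Round 4: r5 [small(n) AND bird(item1) -> flagged(obj1)]; r8 [small(n) AND mammal(obj1) -> open(item1)]. New: flagged(obj1), open(item1).
flagged(obj1) first appears in round 4.

4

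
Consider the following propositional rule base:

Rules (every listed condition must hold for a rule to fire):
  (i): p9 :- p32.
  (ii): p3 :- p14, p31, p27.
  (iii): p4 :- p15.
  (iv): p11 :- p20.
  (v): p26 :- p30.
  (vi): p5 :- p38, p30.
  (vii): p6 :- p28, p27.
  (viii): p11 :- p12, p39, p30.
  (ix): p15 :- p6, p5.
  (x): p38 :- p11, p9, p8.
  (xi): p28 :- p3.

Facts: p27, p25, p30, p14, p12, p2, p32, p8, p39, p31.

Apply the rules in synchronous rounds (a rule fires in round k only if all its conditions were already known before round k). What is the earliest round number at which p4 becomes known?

[1] (i) [p9 :- p32.]; (ii) [p3 :- p14, p31, p27.]; (v) [p26 :- p30.]; (viii) [p11 :- p12, p39, p30.]. ⇒ new: p9, p3, p26, p11.
[2] (x) [p38 :- p11, p9, p8.]; (xi) [p28 :- p3.]. ⇒ new: p38, p28.
[3] (vi) [p5 :- p38, p30.]; (vii) [p6 :- p28, p27.]. ⇒ new: p5, p6.
[4] (ix) [p15 :- p6, p5.]. ⇒ new: p15.
[5] (iii) [p4 :- p15.]. ⇒ new: p4.
p4 first appears in round 5.

5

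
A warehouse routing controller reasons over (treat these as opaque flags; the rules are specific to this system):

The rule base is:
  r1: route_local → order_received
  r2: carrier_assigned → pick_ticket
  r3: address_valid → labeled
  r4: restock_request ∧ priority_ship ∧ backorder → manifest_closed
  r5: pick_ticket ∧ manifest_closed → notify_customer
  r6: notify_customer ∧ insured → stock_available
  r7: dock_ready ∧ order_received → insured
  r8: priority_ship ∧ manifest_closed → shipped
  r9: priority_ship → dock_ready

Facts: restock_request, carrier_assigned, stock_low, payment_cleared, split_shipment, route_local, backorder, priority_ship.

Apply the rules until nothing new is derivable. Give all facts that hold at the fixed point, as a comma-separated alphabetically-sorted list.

Round 1 — r1, r2, r4, r9, derive order_received, pick_ticket, manifest_closed, dock_ready.
Round 2 — r5, r7, r8, derive notify_customer, insured, shipped.
Round 3 — r6, derive stock_available.

backorder, carrier_assigned, dock_ready, insured, manifest_closed, notify_customer, order_received, payment_cleared, pick_ticket, priority_ship, restock_request, route_local, shipped, split_shipment, stock_available, stock_low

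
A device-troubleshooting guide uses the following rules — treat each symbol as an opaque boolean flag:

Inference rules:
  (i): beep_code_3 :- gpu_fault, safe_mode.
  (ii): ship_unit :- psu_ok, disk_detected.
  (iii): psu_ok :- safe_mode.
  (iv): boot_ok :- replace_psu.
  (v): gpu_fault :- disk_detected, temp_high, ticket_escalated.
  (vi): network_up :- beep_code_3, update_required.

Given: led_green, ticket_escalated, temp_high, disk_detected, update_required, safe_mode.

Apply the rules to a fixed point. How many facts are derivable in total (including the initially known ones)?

Round 1 fires (iii), (v), giving psu_ok, gpu_fault.
Round 2 fires (i), (ii), giving beep_code_3, ship_unit.
Round 3 fires (vi), giving network_up.
Closure: {beep_code_3, disk_detected, gpu_fault, led_green, network_up, psu_ok, safe_mode, ship_unit, temp_high, ticket_escalated, update_required} — 11 facts.

11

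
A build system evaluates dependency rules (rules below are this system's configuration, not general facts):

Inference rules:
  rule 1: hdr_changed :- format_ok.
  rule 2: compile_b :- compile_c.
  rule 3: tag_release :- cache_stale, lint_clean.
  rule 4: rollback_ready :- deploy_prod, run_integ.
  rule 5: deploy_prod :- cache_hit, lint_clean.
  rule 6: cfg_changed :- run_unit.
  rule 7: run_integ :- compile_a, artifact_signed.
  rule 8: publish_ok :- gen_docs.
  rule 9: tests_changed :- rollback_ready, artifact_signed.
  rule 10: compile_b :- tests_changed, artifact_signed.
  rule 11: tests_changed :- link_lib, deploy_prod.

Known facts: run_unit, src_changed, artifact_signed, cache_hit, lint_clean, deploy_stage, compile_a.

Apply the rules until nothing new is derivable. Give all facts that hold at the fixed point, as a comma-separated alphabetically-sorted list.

[1] rule 5 [deploy_prod :- cache_hit, lint_clean.]; rule 6 [cfg_changed :- run_unit.]; rule 7 [run_integ :- compile_a, artifact_signed.]. ⇒ new: deploy_prod, cfg_changed, run_integ.
[2] rule 4 [rollback_ready :- deploy_prod, run_integ.]. ⇒ new: rollback_ready.
[3] rule 9 [tests_changed :- rollback_ready, artifact_signed.]. ⇒ new: tests_changed.
[4] rule 10 [compile_b :- tests_changed, artifact_signed.]. ⇒ new: compile_b.

artifact_signed, cache_hit, cfg_changed, compile_a, compile_b, deploy_prod, deploy_stage, lint_clean, rollback_ready, run_integ, run_unit, src_changed, tests_changed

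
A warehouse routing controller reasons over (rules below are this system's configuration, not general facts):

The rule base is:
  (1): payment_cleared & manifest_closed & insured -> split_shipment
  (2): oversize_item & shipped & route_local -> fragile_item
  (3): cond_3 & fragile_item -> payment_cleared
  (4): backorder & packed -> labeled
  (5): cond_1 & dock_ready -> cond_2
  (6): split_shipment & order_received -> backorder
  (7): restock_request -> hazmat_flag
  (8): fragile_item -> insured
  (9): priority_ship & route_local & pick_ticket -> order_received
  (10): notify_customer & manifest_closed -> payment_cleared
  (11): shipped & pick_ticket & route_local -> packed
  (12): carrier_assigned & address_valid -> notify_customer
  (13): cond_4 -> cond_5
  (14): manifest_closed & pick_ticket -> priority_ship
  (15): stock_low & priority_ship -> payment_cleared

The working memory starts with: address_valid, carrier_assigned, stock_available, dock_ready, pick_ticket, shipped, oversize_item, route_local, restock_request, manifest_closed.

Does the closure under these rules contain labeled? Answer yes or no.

yes

Round 1: (2) [oversize_item & shipped & route_local -> fragile_item]; (7) [restock_request -> hazmat_flag]; (11) [shipped & pick_ticket & route_local -> packed]; (12) [carrier_assigned & address_valid -> notify_customer]; (14) [manifest_closed & pick_ticket -> priority_ship]. New: fragile_item, hazmat_flag, packed, notify_customer, priority_ship.
Round 2: (8) [fragile_item -> insured]; (9) [priority_ship & route_local & pick_ticket -> order_received]; (10) [notify_customer & manifest_closed -> payment_cleared]. New: insured, order_received, payment_cleared.
Round 3: (1) [payment_cleared & manifest_closed & insured -> split_shipment]. New: split_shipment.
Round 4: (6) [split_shipment & order_received -> backorder]. New: backorder.
Round 5: (4) [backorder & packed -> labeled]. New: labeled.
labeled appears in round 5, so it is derivable.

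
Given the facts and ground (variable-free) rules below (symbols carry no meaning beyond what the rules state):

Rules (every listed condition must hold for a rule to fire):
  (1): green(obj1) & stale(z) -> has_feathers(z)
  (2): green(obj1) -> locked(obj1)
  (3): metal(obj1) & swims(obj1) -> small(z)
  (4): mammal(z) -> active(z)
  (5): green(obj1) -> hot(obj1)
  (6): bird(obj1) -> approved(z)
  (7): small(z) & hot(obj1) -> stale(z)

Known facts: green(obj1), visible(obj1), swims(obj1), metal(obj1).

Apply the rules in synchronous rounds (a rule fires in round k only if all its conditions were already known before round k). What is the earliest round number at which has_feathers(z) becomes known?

3

[1] (2) [green(obj1) -> locked(obj1)]; (3) [metal(obj1) & swims(obj1) -> small(z)]; (5) [green(obj1) -> hot(obj1)]. ⇒ new: locked(obj1), small(z), hot(obj1).
[2] (7) [small(z) & hot(obj1) -> stale(z)]. ⇒ new: stale(z).
[3] (1) [green(obj1) & stale(z) -> has_feathers(z)]. ⇒ new: has_feathers(z).
has_feathers(z) first appears in round 3.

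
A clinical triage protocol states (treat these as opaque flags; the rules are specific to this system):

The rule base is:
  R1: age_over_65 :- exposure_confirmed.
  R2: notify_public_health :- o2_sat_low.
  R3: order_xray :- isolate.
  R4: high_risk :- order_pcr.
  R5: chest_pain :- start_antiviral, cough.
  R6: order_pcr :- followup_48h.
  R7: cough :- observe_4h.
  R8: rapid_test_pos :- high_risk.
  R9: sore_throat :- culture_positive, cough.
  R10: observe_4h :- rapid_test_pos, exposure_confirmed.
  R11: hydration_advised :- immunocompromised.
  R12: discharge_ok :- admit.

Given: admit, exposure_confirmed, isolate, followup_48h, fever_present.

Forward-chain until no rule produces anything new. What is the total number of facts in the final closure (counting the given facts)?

13

Round 1 — R1, R3, R6, R12, derive age_over_65, order_xray, order_pcr, discharge_ok.
Round 2 — R4, derive high_risk.
Round 3 — R8, derive rapid_test_pos.
Round 4 — R10, derive observe_4h.
Round 5 — R7, derive cough.
Closure: {admit, age_over_65, cough, discharge_ok, exposure_confirmed, fever_present, followup_48h, high_risk, isolate, observe_4h, order_pcr, order_xray, rapid_test_pos} — 13 facts.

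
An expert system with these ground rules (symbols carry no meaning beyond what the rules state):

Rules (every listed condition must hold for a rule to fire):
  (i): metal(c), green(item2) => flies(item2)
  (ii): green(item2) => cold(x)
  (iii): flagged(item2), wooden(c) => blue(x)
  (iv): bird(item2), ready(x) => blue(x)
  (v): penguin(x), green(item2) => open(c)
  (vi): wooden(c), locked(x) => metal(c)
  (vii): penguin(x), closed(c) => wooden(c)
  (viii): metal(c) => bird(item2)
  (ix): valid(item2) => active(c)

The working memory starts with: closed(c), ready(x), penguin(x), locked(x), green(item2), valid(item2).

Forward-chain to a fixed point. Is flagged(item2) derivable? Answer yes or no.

[1] (ii) [green(item2) => cold(x)]; (v) [penguin(x), green(item2) => open(c)]; (vii) [penguin(x), closed(c) => wooden(c)]; (ix) [valid(item2) => active(c)]. ⇒ new: cold(x), open(c), wooden(c), active(c).
[2] (vi) [wooden(c), locked(x) => metal(c)]. ⇒ new: metal(c).
[3] (i) [metal(c), green(item2) => flies(item2)]; (viii) [metal(c) => bird(item2)]. ⇒ new: flies(item2), bird(item2).
[4] (iv) [bird(item2), ready(x) => blue(x)]. ⇒ new: blue(x).
Fixed point reached. No rule has flagged(item2) as a consequent, and it is not given.

no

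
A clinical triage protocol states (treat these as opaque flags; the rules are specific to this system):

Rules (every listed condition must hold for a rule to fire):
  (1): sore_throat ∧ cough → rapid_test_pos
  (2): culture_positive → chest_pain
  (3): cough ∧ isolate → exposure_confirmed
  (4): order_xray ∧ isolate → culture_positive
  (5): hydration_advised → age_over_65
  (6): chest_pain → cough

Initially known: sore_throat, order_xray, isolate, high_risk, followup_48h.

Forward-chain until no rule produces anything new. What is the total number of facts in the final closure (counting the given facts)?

Round 1: (4) [order_xray ∧ isolate → culture_positive]. New: culture_positive.
Round 2: (2) [culture_positive → chest_pain]. New: chest_pain.
Round 3: (6) [chest_pain → cough]. New: cough.
Round 4: (1) [sore_throat ∧ cough → rapid_test_pos]; (3) [cough ∧ isolate → exposure_confirmed]. New: rapid_test_pos, exposure_confirmed.
Closure: {chest_pain, cough, culture_positive, exposure_confirmed, followup_48h, high_risk, isolate, order_xray, rapid_test_pos, sore_throat} — 10 facts.

10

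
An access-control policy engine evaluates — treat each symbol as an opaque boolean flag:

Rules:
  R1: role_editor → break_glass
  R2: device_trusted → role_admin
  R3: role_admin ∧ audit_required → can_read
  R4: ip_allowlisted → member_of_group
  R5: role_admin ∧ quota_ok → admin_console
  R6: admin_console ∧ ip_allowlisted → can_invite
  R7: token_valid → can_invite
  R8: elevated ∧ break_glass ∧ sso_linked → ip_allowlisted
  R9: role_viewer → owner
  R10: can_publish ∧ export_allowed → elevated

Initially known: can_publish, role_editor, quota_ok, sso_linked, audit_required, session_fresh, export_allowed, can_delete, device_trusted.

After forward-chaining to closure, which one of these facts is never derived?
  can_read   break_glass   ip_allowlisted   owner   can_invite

Round 1 — R1, R2, R10, derive break_glass, role_admin, elevated.
Round 2 — R3, R5, R8, derive can_read, admin_console, ip_allowlisted.
Round 3 — R4, R6, derive member_of_group, can_invite.
Derived: can_invite (round 3), ip_allowlisted (round 2), break_glass (round 1), can_read (round 2). owner never appears in any round.

owner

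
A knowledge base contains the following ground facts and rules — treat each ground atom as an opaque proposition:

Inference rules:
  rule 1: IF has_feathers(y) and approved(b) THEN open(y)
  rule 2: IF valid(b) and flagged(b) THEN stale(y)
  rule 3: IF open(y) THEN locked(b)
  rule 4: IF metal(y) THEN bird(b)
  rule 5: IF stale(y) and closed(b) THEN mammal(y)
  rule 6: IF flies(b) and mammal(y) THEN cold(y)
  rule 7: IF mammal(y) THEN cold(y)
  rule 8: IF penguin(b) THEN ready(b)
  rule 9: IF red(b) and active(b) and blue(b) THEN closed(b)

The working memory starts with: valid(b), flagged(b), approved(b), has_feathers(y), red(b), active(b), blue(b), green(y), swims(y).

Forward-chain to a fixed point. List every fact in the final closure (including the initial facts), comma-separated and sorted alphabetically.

active(b), approved(b), blue(b), closed(b), cold(y), flagged(b), green(y), has_feathers(y), locked(b), mammal(y), open(y), red(b), stale(y), swims(y), valid(b)

Round 1 fires rule 1, rule 2, rule 9, giving open(y), stale(y), closed(b).
Round 2 fires rule 3, rule 5, giving locked(b), mammal(y).
Round 3 fires rule 7, giving cold(y).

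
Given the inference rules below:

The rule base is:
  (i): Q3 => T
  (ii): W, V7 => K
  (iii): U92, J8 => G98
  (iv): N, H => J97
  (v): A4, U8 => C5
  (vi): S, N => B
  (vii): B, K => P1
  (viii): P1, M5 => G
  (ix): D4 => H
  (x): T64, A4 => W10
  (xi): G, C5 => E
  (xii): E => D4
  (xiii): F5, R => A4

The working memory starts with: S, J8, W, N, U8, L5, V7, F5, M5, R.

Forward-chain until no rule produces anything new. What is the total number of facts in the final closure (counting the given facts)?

[1] (ii) [W, V7 => K]; (vi) [S, N => B]; (xiii) [F5, R => A4]. ⇒ new: K, B, A4.
[2] (v) [A4, U8 => C5]; (vii) [B, K => P1]. ⇒ new: C5, P1.
[3] (viii) [P1, M5 => G]. ⇒ new: G.
[4] (xi) [G, C5 => E]. ⇒ new: E.
[5] (xii) [E => D4]. ⇒ new: D4.
[6] (ix) [D4 => H]. ⇒ new: H.
[7] (iv) [N, H => J97]. ⇒ new: J97.
Closure: {A4, B, C5, D4, E, F5, G, H, J8, J97, K, L5, M5, N, P1, R, S, U8, V7, W} — 20 facts.

20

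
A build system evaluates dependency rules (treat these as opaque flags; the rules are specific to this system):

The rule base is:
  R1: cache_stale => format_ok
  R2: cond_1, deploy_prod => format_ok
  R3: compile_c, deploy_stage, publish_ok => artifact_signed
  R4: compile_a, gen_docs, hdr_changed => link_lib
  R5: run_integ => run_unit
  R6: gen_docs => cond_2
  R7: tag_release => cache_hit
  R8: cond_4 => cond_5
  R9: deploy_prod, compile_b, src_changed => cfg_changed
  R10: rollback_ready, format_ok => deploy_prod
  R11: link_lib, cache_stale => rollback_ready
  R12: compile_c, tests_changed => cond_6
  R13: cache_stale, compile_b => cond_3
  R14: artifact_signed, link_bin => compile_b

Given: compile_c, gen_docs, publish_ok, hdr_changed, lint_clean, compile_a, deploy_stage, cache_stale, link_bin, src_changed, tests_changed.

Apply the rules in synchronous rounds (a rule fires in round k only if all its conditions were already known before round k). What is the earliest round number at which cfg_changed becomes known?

4

Round 1: R1 [cache_stale => format_ok]; R3 [compile_c, deploy_stage, publish_ok => artifact_signed]; R4 [compile_a, gen_docs, hdr_changed => link_lib]; R6 [gen_docs => cond_2]; R12 [compile_c, tests_changed => cond_6]. Adds format_ok, artifact_signed, link_lib, cond_2, cond_6.
Round 2: R11 [link_lib, cache_stale => rollback_ready]; R14 [artifact_signed, link_bin => compile_b]. Adds rollback_ready, compile_b.
Round 3: R10 [rollback_ready, format_ok => deploy_prod]; R13 [cache_stale, compile_b => cond_3]. Adds deploy_prod, cond_3.
Round 4: R9 [deploy_prod, compile_b, src_changed => cfg_changed]. Adds cfg_changed.
cfg_changed first appears in round 4.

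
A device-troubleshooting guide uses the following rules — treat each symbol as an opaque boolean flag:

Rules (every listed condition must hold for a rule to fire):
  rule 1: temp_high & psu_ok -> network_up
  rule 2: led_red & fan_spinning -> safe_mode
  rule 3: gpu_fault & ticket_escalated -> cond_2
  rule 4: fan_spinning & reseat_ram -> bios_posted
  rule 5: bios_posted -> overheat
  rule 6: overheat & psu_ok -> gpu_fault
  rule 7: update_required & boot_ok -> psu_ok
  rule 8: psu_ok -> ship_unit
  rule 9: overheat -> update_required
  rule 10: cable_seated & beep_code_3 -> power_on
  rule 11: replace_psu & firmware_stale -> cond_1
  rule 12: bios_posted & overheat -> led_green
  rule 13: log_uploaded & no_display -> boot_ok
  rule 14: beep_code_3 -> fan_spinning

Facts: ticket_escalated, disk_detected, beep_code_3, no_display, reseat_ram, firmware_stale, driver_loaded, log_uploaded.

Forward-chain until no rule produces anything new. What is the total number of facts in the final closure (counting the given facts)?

[1] rule 13 [log_uploaded & no_display -> boot_ok]; rule 14 [beep_code_3 -> fan_spinning]. ⇒ new: boot_ok, fan_spinning.
[2] rule 4 [fan_spinning & reseat_ram -> bios_posted]. ⇒ new: bios_posted.
[3] rule 5 [bios_posted -> overheat]. ⇒ new: overheat.
[4] rule 9 [overheat -> update_required]; rule 12 [bios_posted & overheat -> led_green]. ⇒ new: update_required, led_green.
[5] rule 7 [update_required & boot_ok -> psu_ok]. ⇒ new: psu_ok.
[6] rule 6 [overheat & psu_ok -> gpu_fault]; rule 8 [psu_ok -> ship_unit]. ⇒ new: gpu_fault, ship_unit.
[7] rule 3 [gpu_fault & ticket_escalated -> cond_2]. ⇒ new: cond_2.
Closure: {beep_code_3, bios_posted, boot_ok, cond_2, disk_detected, driver_loaded, fan_spinning, firmware_stale, gpu_fault, led_green, log_uploaded, no_display, overheat, psu_ok, reseat_ram, ship_unit, ticket_escalated, update_required} — 18 facts.

18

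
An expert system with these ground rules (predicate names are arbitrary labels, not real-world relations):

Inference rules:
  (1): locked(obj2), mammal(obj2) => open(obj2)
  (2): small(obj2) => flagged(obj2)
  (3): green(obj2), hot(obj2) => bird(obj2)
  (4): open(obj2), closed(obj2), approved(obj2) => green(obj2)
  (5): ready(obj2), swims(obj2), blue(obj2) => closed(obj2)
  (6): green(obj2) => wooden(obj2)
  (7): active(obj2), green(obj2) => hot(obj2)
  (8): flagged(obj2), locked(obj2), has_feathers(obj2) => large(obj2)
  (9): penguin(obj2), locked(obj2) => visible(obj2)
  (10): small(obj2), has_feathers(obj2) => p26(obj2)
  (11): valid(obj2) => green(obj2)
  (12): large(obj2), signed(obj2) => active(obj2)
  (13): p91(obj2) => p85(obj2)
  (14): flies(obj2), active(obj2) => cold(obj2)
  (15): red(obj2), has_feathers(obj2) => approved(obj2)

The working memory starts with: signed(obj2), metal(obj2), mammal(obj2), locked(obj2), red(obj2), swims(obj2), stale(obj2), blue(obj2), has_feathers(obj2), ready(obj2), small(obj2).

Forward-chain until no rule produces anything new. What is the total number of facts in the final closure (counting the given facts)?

22

Round 1 — (1), (2), (5), (10), (15), derive open(obj2), flagged(obj2), closed(obj2), p26(obj2), approved(obj2).
Round 2 — (4), (8), derive green(obj2), large(obj2).
Round 3 — (6), (12), derive wooden(obj2), active(obj2).
Round 4 — (7), derive hot(obj2).
Round 5 — (3), derive bird(obj2).
Closure: {active(obj2), approved(obj2), bird(obj2), blue(obj2), closed(obj2), flagged(obj2), green(obj2), has_feathers(obj2), hot(obj2), large(obj2), locked(obj2), mammal(obj2), metal(obj2), open(obj2), p26(obj2), ready(obj2), red(obj2), signed(obj2), small(obj2), stale(obj2), swims(obj2), wooden(obj2)} — 22 facts.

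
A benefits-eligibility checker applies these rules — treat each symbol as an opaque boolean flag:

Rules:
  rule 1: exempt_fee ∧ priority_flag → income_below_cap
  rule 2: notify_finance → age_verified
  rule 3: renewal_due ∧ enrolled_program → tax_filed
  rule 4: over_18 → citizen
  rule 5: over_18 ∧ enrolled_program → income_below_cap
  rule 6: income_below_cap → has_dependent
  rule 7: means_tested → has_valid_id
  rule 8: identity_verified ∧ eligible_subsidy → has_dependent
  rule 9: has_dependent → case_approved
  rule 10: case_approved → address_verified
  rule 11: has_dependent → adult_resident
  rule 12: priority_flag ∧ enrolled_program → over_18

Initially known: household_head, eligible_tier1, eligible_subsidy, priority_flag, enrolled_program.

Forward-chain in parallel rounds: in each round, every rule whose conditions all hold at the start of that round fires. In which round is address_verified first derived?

Round 1: rule 12 [priority_flag ∧ enrolled_program → over_18]. New: over_18.
Round 2: rule 4 [over_18 → citizen]; rule 5 [over_18 ∧ enrolled_program → income_below_cap]. New: citizen, income_below_cap.
Round 3: rule 6 [income_below_cap → has_dependent]. New: has_dependent.
Round 4: rule 9 [has_dependent → case_approved]; rule 11 [has_dependent → adult_resident]. New: case_approved, adult_resident.
Round 5: rule 10 [case_approved → address_verified]. New: address_verified.
address_verified first appears in round 5.

5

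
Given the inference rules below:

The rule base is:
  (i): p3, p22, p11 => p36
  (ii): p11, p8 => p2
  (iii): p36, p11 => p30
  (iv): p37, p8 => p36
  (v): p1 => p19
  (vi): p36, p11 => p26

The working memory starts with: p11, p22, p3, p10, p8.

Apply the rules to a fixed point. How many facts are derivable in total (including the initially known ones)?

9

Round 1: (i) [p3, p22, p11 => p36]; (ii) [p11, p8 => p2]. Adds p36, p2.
Round 2: (iii) [p36, p11 => p30]; (vi) [p36, p11 => p26]. Adds p30, p26.
Closure: {p10, p11, p2, p22, p26, p3, p30, p36, p8} — 9 facts.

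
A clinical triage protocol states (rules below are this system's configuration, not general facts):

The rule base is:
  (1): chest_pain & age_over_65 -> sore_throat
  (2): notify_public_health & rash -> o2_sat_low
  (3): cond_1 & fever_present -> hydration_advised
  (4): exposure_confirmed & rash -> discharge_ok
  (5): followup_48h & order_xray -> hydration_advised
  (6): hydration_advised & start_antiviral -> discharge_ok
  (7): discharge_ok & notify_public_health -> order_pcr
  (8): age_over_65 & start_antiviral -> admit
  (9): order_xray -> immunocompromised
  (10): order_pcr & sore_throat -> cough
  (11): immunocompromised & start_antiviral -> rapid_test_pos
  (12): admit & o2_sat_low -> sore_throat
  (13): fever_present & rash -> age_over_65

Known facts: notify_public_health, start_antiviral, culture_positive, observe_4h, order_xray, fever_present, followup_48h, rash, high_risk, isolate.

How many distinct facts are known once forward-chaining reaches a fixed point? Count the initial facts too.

Round 1 fires (2), (5), (9), (13), giving o2_sat_low, hydration_advised, immunocompromised, age_over_65.
Round 2 fires (6), (8), (11), giving discharge_ok, admit, rapid_test_pos.
Round 3 fires (7), (12), giving order_pcr, sore_throat.
Round 4 fires (10), giving cough.
Closure: {admit, age_over_65, cough, culture_positive, discharge_ok, fever_present, followup_48h, high_risk, hydration_advised, immunocompromised, isolate, notify_public_health, o2_sat_low, observe_4h, order_pcr, order_xray, rapid_test_pos, rash, sore_throat, start_antiviral} — 20 facts.

20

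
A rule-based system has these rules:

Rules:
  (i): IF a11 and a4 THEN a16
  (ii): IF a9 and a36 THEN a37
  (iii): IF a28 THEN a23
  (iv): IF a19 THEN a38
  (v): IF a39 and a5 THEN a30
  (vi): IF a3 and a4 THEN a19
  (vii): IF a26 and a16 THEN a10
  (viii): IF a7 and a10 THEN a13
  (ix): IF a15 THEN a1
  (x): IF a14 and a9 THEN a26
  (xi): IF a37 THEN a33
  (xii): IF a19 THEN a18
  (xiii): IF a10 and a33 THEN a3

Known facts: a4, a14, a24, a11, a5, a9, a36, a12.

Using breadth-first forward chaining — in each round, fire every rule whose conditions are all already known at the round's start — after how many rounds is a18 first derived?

5

Round 1 fires (i), (ii), (x), giving a16, a37, a26.
Round 2 fires (vii), (xi), giving a10, a33.
Round 3 fires (xiii), giving a3.
Round 4 fires (vi), giving a19.
Round 5 fires (iv), (xii), giving a38, a18.
a18 first appears in round 5.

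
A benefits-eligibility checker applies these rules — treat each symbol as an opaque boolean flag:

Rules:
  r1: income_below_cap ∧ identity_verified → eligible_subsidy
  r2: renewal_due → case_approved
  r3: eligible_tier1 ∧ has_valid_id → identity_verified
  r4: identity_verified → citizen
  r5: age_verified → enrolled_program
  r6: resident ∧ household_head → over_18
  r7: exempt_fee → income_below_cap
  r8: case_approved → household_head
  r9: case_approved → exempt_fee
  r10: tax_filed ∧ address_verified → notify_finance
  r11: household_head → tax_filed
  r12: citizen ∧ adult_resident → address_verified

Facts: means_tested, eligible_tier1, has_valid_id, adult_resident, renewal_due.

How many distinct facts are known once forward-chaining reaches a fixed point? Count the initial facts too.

Round 1: r2 [renewal_due → case_approved]; r3 [eligible_tier1 ∧ has_valid_id → identity_verified]. Adds case_approved, identity_verified.
Round 2: r4 [identity_verified → citizen]; r8 [case_approved → household_head]; r9 [case_approved → exempt_fee]. Adds citizen, household_head, exempt_fee.
Round 3: r7 [exempt_fee → income_below_cap]; r11 [household_head → tax_filed]; r12 [citizen ∧ adult_resident → address_verified]. Adds income_below_cap, tax_filed, address_verified.
Round 4: r1 [income_below_cap ∧ identity_verified → eligible_subsidy]; r10 [tax_filed ∧ address_verified → notify_finance]. Adds eligible_subsidy, notify_finance.
Closure: {address_verified, adult_resident, case_approved, citizen, eligible_subsidy, eligible_tier1, exempt_fee, has_valid_id, household_head, identity_verified, income_below_cap, means_tested, notify_finance, renewal_due, tax_filed} — 15 facts.

15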